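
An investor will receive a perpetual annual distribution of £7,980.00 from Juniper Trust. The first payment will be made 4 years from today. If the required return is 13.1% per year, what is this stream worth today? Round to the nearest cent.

£42105.98

Value at end of year 3: C / r = £7,980.00 / 0.131 = £60,916.0305
Discount to today: PV = £60,916.0305 / (1 + 0.131)^3 = £60,916.0305 / 1.446731 = £42,105.98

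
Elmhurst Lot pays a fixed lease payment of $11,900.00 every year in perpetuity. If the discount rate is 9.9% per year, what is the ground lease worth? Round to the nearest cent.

$120202.02

Level perpetuity: PV = C / r = $11,900.00 / 0.099 = $120,202.02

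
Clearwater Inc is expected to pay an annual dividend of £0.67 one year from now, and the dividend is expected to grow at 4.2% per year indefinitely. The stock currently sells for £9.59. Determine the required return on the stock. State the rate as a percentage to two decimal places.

P = D₁/(r − g) ⇒ r = D₁/P + g = £0.6700/£9.59 + 0.042 = 0.069864 + 0.042 = 0.111864

11.19%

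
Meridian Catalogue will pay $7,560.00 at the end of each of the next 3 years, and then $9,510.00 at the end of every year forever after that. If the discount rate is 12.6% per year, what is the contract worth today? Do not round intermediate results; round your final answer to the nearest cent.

PV of 3-year annuity: $7,560.00 × [1 − (1+0.126)^−3] / 0.126 = 17972.25594
Perpetuity value at year 3: $9,510.00 / 0.126 = 75476.19048
PV of perpetuity: 75476.19048 / (1+0.126)^3 = 52868.23360
Total PV = 17972.25594 + 52868.23360 = 70840.48954

$70840.49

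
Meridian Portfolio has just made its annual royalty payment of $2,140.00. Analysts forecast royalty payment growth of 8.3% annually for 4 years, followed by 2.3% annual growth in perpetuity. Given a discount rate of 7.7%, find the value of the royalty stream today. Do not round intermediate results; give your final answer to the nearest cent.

$50132.00

D_1 = 2317.62000
D_2 = 2509.98246
D_3 = 2718.31100
D_4 = 2943.93082
Terminal value at year 4: TV = D_4×(1+g_2)/(r−g_2) = 3011.64123/0.054 = 55771.13382
P_0 = D_1/(1+r)^1 + D_2/(1+r)^2 + D_3/(1+r)^3 + D_4/(1+r)^4 + TV/(1+r)^4
    = 2151.92201 + 2163.91043 + 2175.96564 + 2188.08801 + 41452.11177 = 50131.99786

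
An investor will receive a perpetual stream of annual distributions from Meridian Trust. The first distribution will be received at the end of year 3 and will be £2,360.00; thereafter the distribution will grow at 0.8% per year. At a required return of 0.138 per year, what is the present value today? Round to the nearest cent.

£14017.94

Value at end of year 2: C₁ / (r − g) = £2,360.00 / (0.138 − 0.008) = £18,153.8462
Discount to today: PV = £18,153.8462 / (1 + 0.138)^2 = £18,153.8462 / 1.295044 = £14,017.94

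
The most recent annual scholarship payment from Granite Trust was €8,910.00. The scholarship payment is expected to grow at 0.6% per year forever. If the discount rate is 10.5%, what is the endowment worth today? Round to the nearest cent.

€90540.00

D₁ = D₀ × (1 + g) = €8,910.00 × 1.006 = €8,963.4600
Growing perpetuity: P = D₁ / (r − g) = €8,963.4600 / (0.105 − 0.006) = €90,540.00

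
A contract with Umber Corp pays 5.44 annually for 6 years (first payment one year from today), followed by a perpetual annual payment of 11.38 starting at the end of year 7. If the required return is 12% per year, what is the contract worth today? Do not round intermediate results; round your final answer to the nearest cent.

70.41

PV of 6-year annuity: 5.44 × [1 − (1+0.12)^−6] / 0.12 = 22.36606
Perpetuity value at year 6: 11.38 / 0.12 = 94.83333
PV of perpetuity: 94.83333 / (1+0.12)^6 = 48.04552
Total PV = 22.36606 + 48.04552 = 70.41157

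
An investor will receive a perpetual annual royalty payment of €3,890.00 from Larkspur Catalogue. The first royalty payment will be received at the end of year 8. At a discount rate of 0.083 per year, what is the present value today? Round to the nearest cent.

Value at end of year 7: C / r = €3,890.00 / 0.083 = €46,867.4699
Discount to today: PV = €46,867.4699 / (1 + 0.083)^7 = €46,867.4699 / 1.747428 = €26,820.84

€26820.84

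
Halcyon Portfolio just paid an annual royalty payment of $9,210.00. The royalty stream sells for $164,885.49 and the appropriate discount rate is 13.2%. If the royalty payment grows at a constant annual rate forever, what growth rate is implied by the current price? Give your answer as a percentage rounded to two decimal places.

7.21%

P = D₀(1+g)/(r−g) ⇒ P(r−g) = D₀(1+g) ⇒ g(P+D₀) = P·r − D₀
g = (P·r − D₀)/(P + D₀) = ($164,885.49×0.132 − $9,210.00) / ($164,885.49 + $9,210.00) = 0.072115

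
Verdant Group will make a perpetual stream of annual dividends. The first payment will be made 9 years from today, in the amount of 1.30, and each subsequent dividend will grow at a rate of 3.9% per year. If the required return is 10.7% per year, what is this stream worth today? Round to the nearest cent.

8.48

Value at end of year 8: C₁ / (r − g) = 1.30 / (0.107 − 0.039) = 19.1176
Discount to today: PV = 19.1176 / (1 + 0.107)^8 = 19.1176 / 2.255179 = 8.48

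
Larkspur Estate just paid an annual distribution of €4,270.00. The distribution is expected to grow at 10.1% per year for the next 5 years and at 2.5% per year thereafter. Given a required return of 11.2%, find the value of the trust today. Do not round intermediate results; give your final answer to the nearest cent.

€68592.69

D_1 = 4701.27000
D_2 = 5176.09827
D_3 = 5698.88420
D_4 = 6274.47150
D_5 = 6908.19312
Terminal value at year 5: TV = D_5×(1+g_2)/(r−g_2) = 7080.89795/0.087 = 81389.63159
P_0 = D_1/(1+r)^1 + D_2/(1+r)^2 + D_3/(1+r)^3 + D_4/(1+r)^4 + D_5/(1+r)^5 + TV/(1+r)^5
    = 4227.76079 + 4185.93942 + 4144.53174 + 4103.53368 + 4062.94117 + 47867.98502 = 68592.69181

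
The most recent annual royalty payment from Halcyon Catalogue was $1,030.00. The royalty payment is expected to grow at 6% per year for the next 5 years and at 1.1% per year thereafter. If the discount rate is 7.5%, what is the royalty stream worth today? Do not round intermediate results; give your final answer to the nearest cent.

D_1 = 1091.80000
D_2 = 1157.30800
D_3 = 1226.74648
D_4 = 1300.35127
D_5 = 1378.37234
Terminal value at year 5: TV = D_5×(1+g_2)/(r−g_2) = 1393.53444/0.064 = 21773.97564
P_0 = D_1/(1+r)^1 + D_2/(1+r)^2 + D_3/(1+r)^3 + D_4/(1+r)^4 + D_5/(1+r)^5 + TV/(1+r)^5
    = 1015.62791 + 1001.45635 + 987.48255 + 973.70372 + 960.11716 + 15166.85069 = 20105.23837

$20105.24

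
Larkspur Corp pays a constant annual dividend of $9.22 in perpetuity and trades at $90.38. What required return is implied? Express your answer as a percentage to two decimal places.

P = C/r ⇒ r = C/P = $9.22/$90.38 = 0.102014

10.20%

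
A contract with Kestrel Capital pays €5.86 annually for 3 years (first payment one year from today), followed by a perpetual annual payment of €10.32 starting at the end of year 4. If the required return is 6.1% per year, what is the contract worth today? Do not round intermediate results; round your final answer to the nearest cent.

PV of 3-year annuity: €5.86 × [1 − (1+0.061)^−3] / 0.061 = 15.63491
Perpetuity value at year 3: €10.32 / 0.061 = 169.18033
PV of perpetuity: 169.18033 / (1+0.061)^3 = 141.64580
Total PV = 15.63491 + 141.64580 = 157.28072

€157.28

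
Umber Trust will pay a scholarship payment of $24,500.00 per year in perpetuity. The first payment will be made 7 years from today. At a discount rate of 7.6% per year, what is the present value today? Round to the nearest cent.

Value at end of year 6: C / r = $24,500.00 / 0.076 = $322,368.4211
Discount to today: PV = $322,368.4211 / (1 + 0.076)^6 = $322,368.4211 / 1.551935 = $207,720.26

$207720.26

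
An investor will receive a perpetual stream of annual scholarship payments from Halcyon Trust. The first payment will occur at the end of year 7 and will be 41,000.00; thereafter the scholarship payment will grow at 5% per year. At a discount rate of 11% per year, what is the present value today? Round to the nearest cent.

Value at end of year 6: C₁ / (r − g) = 41,000.00 / (0.11 − 0.05) = 683,333.3333
Discount to today: PV = 683,333.3333 / (1 + 0.11)^6 = 683,333.3333 / 1.870415 = 365,337.90

365337.90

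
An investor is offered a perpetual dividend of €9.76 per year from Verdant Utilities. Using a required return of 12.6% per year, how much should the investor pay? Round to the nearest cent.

€77.46

Level perpetuity: PV = C / r = €9.76 / 0.126 = €77.46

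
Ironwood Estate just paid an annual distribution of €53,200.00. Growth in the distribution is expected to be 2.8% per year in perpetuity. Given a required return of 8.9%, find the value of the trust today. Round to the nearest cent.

€896550.82

D₁ = D₀ × (1 + g) = €53,200.00 × 1.028 = €54,689.6000
Growing perpetuity: P = D₁ / (r − g) = €54,689.6000 / (0.089 − 0.028) = €896,550.82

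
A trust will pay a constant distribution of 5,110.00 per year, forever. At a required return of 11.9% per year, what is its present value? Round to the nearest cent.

Level perpetuity: PV = C / r = 5,110.00 / 0.119 = 42,941.18

42941.18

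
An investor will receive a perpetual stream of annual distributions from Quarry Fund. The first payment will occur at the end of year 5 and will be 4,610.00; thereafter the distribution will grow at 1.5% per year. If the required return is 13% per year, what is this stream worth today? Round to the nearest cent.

Value at end of year 4: C₁ / (r − g) = 4,610.00 / (0.13 − 0.015) = 40,086.9565
Discount to today: PV = 40,086.9565 / (1 + 0.13)^4 = 40,086.9565 / 1.630474 = 24,586.08

24586.08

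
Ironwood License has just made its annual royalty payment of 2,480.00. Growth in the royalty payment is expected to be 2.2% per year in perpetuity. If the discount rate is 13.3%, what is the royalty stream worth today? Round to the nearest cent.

D₁ = D₀ × (1 + g) = 2,480.00 × 1.022 = 2,534.5600
Growing perpetuity: P = D₁ / (r − g) = 2,534.5600 / (0.133 − 0.022) = 22,833.87

22833.87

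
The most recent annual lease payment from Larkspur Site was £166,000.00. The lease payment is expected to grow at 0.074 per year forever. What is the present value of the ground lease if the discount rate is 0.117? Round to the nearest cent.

£4146139.53

D₁ = D₀ × (1 + g) = £166,000.00 × 1.074 = £178,284.0000
Growing perpetuity: P = D₁ / (r − g) = £178,284.0000 / (0.117 − 0.074) = £4,146,139.53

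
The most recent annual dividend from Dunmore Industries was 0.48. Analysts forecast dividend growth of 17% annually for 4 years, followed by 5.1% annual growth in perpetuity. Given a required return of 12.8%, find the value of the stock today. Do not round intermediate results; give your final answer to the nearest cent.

9.69

D_1 = 0.56160
D_2 = 0.65707
D_3 = 0.76877
D_4 = 0.89947
Terminal value at year 4: TV = D_4×(1+g_2)/(r−g_2) = 0.94534/0.077 = 12.27712
P_0 = D_1/(1+r)^1 + D_2/(1+r)^2 + D_3/(1+r)^3 + D_4/(1+r)^4 + TV/(1+r)^4
    = 0.49787 + 0.51641 + 0.53564 + 0.55558 + 7.58334 = 9.68884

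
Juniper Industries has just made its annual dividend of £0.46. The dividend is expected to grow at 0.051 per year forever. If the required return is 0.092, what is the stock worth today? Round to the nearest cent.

D₁ = D₀ × (1 + g) = £0.46 × 1.051 = £0.4835
Growing perpetuity: P = D₁ / (r − g) = £0.4835 / (0.092 − 0.051) = £11.79

£11.79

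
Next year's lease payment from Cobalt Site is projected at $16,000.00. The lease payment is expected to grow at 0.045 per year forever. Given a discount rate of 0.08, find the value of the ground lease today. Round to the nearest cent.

$457142.86

Growing perpetuity: P = D₁ / (r − g) = $16,000.0000 / (0.08 − 0.045) = $457,142.86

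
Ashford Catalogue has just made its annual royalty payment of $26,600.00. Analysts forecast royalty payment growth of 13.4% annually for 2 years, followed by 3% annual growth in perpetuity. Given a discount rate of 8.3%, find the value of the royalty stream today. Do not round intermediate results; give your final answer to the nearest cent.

D_1 = 30164.40000
D_2 = 34206.42960
Terminal value at year 2: TV = D_2×(1+g_2)/(r−g_2) = 35232.62249/0.053 = 664766.46204
P_0 = D_1/(1+r)^1 + D_2/(1+r)^2 + TV/(1+r)^2
    = 27852.63158 + 29164.25135 + 566776.96017 = 623793.84310

$623793.84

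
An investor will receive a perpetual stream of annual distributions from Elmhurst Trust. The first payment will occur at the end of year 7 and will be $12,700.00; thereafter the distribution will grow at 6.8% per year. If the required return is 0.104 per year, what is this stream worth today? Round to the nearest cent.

Value at end of year 6: C₁ / (r − g) = $12,700.00 / (0.104 − 0.068) = $352,777.7778
Discount to today: PV = $352,777.7778 / (1 + 0.104)^6 = $352,777.7778 / 1.810566 = $194,843.88

$194843.88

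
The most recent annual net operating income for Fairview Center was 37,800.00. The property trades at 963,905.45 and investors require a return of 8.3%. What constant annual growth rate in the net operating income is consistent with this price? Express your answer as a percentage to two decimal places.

4.21%

P = D₀(1+g)/(r−g) ⇒ P(r−g) = D₀(1+g) ⇒ g(P+D₀) = P·r − D₀
g = (P·r − D₀)/(P + D₀) = (963,905.45×0.083 − 37,800.00) / (963,905.45 + 37,800.00) = 0.042132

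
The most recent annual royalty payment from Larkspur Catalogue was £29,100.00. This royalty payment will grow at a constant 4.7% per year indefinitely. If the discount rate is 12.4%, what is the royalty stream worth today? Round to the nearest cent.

D₁ = D₀ × (1 + g) = £29,100.00 × 1.047 = £30,467.7000
Growing perpetuity: P = D₁ / (r − g) = £30,467.7000 / (0.124 − 0.047) = £395,684.42

£395684.42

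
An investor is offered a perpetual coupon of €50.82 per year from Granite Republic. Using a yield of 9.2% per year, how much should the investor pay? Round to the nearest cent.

Level perpetuity: PV = C / r = €50.82 / 0.092 = €552.39

€552.39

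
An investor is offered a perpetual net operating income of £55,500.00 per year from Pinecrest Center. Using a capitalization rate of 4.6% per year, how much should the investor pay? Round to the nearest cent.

£1206521.74

Level perpetuity: PV = C / r = £55,500.00 / 0.046 = £1,206,521.74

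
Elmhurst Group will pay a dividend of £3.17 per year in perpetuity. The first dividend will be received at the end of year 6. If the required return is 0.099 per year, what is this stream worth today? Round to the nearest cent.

£19.97

Value at end of year 5: C / r = £3.17 / 0.099 = £32.0202
Discount to today: PV = £32.0202 / (1 + 0.099)^5 = £32.0202 / 1.603203 = £19.97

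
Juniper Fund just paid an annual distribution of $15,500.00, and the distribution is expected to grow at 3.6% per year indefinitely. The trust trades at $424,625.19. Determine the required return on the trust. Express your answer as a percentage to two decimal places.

D₁ = $15,500.00 × 1.036 = $16,058.0000
P = D₁/(r − g) ⇒ r = D₁/P + g = $16,058.0000/$424,625.19 + 0.036 = 0.037817 + 0.036 = 0.073817

7.38%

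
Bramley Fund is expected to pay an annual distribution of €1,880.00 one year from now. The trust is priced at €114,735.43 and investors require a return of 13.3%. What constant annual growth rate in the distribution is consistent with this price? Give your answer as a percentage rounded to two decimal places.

11.66%

P = D₁/(r−g) ⇒ g = r − D₁/P = 0.133 − €1,880.00/€114,735.43 = 0.116614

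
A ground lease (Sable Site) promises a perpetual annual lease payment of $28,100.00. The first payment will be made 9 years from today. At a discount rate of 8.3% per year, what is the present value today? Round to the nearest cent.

$178895.98

Value at end of year 8: C / r = $28,100.00 / 0.083 = $338,554.2169
Discount to today: PV = $338,554.2169 / (1 + 0.083)^8 = $338,554.2169 / 1.892464 = $178,895.98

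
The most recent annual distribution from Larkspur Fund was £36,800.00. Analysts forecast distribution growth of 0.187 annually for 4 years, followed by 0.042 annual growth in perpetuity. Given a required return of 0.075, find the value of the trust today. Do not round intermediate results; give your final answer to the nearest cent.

D_1 = 43681.60000
D_2 = 51850.05920
D_3 = 61546.02027
D_4 = 73055.12606
Terminal value at year 4: TV = D_4×(1+g_2)/(r−g_2) = 76123.44136/0.033 = 2306770.95017
P_0 = D_1/(1+r)^1 + D_2/(1+r)^2 + D_3/(1+r)^3 + D_4/(1+r)^4 + TV/(1+r)^4
    = 40634.04651 + 44867.54717 + 49542.11953 + 54703.71710 + 1727311.30956 = 1917058.73987

£1917058.74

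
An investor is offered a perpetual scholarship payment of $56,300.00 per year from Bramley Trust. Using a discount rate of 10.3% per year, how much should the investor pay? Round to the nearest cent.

Level perpetuity: PV = C / r = $56,300.00 / 0.103 = $546,601.94

$546601.94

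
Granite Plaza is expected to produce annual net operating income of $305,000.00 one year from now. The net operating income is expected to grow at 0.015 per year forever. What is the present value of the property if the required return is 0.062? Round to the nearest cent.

$6489361.70

Growing perpetuity: P = D₁ / (r − g) = $305,000.0000 / (0.062 − 0.015) = $6,489,361.70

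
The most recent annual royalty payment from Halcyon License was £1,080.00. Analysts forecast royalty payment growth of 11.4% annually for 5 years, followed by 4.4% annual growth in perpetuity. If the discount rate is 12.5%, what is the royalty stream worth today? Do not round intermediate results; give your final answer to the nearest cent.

£18496.30

D_1 = 1203.12000
D_2 = 1340.27568
D_3 = 1493.06711
D_4 = 1663.27676
D_5 = 1852.89031
Terminal value at year 5: TV = D_5×(1+g_2)/(r−g_2) = 1934.41748/0.081 = 23881.69731
P_0 = D_1/(1+r)^1 + D_2/(1+r)^2 + D_3/(1+r)^3 + D_4/(1+r)^4 + D_5/(1+r)^5 + TV/(1+r)^5
    = 1069.44000 + 1058.98325 + 1048.62875 + 1038.37549 + 1028.22249 + 13252.64538 = 18496.29537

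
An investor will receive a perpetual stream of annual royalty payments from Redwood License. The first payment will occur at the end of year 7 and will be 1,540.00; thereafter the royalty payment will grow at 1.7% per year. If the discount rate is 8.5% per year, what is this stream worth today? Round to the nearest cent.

Value at end of year 6: C₁ / (r − g) = 1,540.00 / (0.085 − 0.017) = 22,647.0588
Discount to today: PV = 22,647.0588 / (1 + 0.085)^6 = 22,647.0588 / 1.631468 = 13,881.40

13881.40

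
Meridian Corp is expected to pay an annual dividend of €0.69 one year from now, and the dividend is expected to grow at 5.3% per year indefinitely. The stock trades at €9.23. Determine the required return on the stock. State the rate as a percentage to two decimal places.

P = D₁/(r − g) ⇒ r = D₁/P + g = €0.6900/€9.23 + 0.053 = 0.074756 + 0.053 = 0.127756

12.78%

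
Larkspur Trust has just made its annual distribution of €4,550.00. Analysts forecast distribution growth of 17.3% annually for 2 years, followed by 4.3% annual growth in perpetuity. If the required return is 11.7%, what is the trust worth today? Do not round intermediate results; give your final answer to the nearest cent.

€80517.63

D_1 = 5337.15000
D_2 = 6260.47695
Terminal value at year 2: TV = D_2×(1+g_2)/(r−g_2) = 6529.67746/0.074 = 88238.88458
P_0 = D_1/(1+r)^1 + D_2/(1+r)^2 + TV/(1+r)^2
    = 4778.11101 + 5017.65821 + 70721.85823 = 80517.62745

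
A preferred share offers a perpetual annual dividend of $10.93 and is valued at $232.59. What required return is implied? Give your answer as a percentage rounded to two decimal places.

4.70%

P = C/r ⇒ r = C/P = $10.93/$232.59 = 0.046993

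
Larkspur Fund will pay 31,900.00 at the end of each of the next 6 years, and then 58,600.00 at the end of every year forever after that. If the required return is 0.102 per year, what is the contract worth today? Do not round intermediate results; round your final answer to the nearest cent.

PV of 6-year annuity: 31,900.00 × [1 − (1+0.102)^−6] / 0.102 = 138122.29943
Perpetuity value at year 6: 58,600.00 / 0.102 = 574509.80392
PV of perpetuity: 574509.80392 / (1+0.102)^6 = 320780.43882
Total PV = 138122.29943 + 320780.43882 = 458902.73825

458902.74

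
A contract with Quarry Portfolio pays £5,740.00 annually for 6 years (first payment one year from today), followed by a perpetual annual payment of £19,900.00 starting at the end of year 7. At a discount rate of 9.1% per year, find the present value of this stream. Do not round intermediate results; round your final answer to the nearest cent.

£155349.65

PV of 6-year annuity: £5,740.00 × [1 − (1+0.091)^−6] / 0.091 = 25672.58303
Perpetuity value at year 6: £19,900.00 / 0.091 = 218681.31868
PV of perpetuity: 218681.31868 / (1+0.091)^6 = 129677.06741
Total PV = 25672.58303 + 129677.06741 = 155349.65044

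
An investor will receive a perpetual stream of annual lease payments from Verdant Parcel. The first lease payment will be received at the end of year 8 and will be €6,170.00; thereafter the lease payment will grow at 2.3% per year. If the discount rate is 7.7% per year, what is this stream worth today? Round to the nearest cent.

€67980.05

Value at end of year 7: C₁ / (r − g) = €6,170.00 / (0.077 − 0.023) = €114,259.2593
Discount to today: PV = €114,259.2593 / (1 + 0.077)^7 = €114,259.2593 / 1.680776 = €67,980.05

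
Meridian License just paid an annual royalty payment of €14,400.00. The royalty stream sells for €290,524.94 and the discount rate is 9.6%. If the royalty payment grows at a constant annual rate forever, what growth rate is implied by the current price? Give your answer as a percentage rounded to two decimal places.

P = D₀(1+g)/(r−g) ⇒ P(r−g) = D₀(1+g) ⇒ g(P+D₀) = P·r − D₀
g = (P·r − D₀)/(P + D₀) = (€290,524.94×0.096 − €14,400.00) / (€290,524.94 + €14,400.00) = 0.044242

4.42%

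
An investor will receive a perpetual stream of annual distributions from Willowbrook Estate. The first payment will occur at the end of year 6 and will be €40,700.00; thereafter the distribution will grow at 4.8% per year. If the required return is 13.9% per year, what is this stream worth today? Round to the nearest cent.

Value at end of year 5: C₁ / (r − g) = €40,700.00 / (0.139 − 0.048) = €447,252.7473
Discount to today: PV = €447,252.7473 / (1 + 0.139)^5 = €447,252.7473 / 1.916985 = €233,310.56

€233310.56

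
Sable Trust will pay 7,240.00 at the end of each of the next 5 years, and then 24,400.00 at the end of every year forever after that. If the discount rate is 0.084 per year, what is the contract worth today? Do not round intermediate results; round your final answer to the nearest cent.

PV of 5-year annuity: 7,240.00 × [1 − (1+0.084)^−5] / 0.084 = 28605.01238
Perpetuity value at year 5: 24,400.00 / 0.084 = 290476.19048
PV of perpetuity: 290476.19048 / (1+0.084)^5 = 194072.55759
Total PV = 28605.01238 + 194072.55759 = 222677.56997

222677.57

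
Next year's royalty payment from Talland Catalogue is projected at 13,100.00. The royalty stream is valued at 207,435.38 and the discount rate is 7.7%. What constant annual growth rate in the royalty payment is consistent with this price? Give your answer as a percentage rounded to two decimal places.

1.38%

P = D₁/(r−g) ⇒ g = r − D₁/P = 0.077 − 13,100.00/207,435.38 = 0.013848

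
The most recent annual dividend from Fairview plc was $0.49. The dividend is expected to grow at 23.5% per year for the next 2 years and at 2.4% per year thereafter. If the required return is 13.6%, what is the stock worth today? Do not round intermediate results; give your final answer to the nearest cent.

D_1 = 0.60515
D_2 = 0.74736
Terminal value at year 2: TV = D_2×(1+g_2)/(r−g_2) = 0.76530/0.112 = 6.83301
P_0 = D_1/(1+r)^1 + D_2/(1+r)^2 + TV/(1+r)^2
    = 0.53270 + 0.57913 + 5.29487 = 6.40670

$6.41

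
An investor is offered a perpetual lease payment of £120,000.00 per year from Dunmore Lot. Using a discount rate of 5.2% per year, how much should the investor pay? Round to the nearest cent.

£2307692.31

Level perpetuity: PV = C / r = £120,000.00 / 0.052 = £2,307,692.31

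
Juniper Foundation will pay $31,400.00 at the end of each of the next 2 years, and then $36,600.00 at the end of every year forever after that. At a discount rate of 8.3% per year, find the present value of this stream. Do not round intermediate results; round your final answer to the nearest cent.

$431728.88

PV of 2-year annuity: $31,400.00 × [1 − (1+0.083)^−2] / 0.083 = 55765.03829
Perpetuity value at year 2: $36,600.00 / 0.083 = 440963.85542
PV of perpetuity: 440963.85542 / (1+0.083)^2 = 375963.84263
Total PV = 55765.03829 + 375963.84263 = 431728.88093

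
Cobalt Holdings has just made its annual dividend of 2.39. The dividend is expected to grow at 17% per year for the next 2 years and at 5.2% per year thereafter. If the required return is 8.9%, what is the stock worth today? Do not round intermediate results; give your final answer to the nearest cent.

D_1 = 2.79630
D_2 = 3.27167
Terminal value at year 2: TV = D_2×(1+g_2)/(r−g_2) = 3.44180/0.037 = 93.02156
P_0 = D_1/(1+r)^1 + D_2/(1+r)^2 + TV/(1+r)^2
    = 2.56777 + 2.75876 + 78.43825 = 83.76478

83.76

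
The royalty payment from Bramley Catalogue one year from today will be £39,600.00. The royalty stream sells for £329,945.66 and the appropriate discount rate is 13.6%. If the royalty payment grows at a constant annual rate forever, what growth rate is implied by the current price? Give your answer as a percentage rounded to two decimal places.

P = D₁/(r−g) ⇒ g = r − D₁/P = 0.136 − £39,600.00/£329,945.66 = 0.015980

1.60%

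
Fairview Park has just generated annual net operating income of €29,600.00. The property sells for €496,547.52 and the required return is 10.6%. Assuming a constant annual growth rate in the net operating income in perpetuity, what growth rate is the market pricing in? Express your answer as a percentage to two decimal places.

4.38%

P = D₀(1+g)/(r−g) ⇒ P(r−g) = D₀(1+g) ⇒ g(P+D₀) = P·r − D₀
g = (P·r − D₀)/(P + D₀) = (€496,547.52×0.106 − €29,600.00) / (€496,547.52 + €29,600.00) = 0.043779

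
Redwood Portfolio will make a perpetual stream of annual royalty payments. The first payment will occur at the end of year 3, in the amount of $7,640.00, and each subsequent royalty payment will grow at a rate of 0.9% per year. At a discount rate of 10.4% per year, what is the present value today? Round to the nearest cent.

Value at end of year 2: C₁ / (r − g) = $7,640.00 / (0.104 − 0.009) = $80,421.0526
Discount to today: PV = $80,421.0526 / (1 + 0.104)^2 = $80,421.0526 / 1.218816 = $65,982.93

$65982.93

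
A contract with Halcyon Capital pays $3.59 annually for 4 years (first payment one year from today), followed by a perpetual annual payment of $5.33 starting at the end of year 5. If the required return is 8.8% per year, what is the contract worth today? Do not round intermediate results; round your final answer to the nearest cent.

PV of 4-year annuity: $3.59 × [1 − (1+0.088)^−4] / 0.088 = 11.68184
Perpetuity value at year 4: $5.33 / 0.088 = 60.56818
PV of perpetuity: 60.56818 / (1+0.088)^4 = 43.22440
Total PV = 11.68184 + 43.22440 = 54.90623

$54.91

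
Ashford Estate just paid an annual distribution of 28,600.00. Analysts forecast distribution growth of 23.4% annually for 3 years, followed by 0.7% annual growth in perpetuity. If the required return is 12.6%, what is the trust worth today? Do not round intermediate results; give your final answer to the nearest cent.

421887.55

D_1 = 35292.40000
D_2 = 43550.82160
D_3 = 53741.71385
Terminal value at year 3: TV = D_3×(1+g_2)/(r−g_2) = 54117.90585/0.119 = 454772.31808
P_0 = D_1/(1+r)^1 + D_2/(1+r)^2 + D_3/(1+r)^3 + TV/(1+r)^3
    = 31343.16163 + 34349.43291 + 37644.04992 + 318550.90983 = 421887.55430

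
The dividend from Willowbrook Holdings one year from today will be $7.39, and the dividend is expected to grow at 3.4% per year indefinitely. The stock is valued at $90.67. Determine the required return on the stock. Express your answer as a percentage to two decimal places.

P = D₁/(r − g) ⇒ r = D₁/P + g = $7.3900/$90.67 + 0.034 = 0.081504 + 0.034 = 0.115504

11.55%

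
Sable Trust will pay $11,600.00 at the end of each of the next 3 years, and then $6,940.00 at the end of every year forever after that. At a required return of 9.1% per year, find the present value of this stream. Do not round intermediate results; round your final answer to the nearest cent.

$88038.58

PV of 3-year annuity: $11,600.00 × [1 − (1+0.091)^−3] / 0.091 = 29310.76552
Perpetuity value at year 3: $6,940.00 / 0.091 = 76263.73626
PV of perpetuity: 76263.73626 / (1+0.091)^3 = 58727.81275
Total PV = 29310.76552 + 58727.81275 = 88038.57828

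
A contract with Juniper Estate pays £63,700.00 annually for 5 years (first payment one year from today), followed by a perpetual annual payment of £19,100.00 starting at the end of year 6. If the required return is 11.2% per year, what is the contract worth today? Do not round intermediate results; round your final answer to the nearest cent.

PV of 5-year annuity: £63,700.00 × [1 − (1+0.112)^−5] / 0.112 = 234248.95918
Perpetuity value at year 5: £19,100.00 / 0.112 = 170535.71429
PV of perpetuity: 170535.71429 / (1+0.112)^5 = 100297.80031
Total PV = 234248.95918 + 100297.80031 = 334546.75949

£334546.76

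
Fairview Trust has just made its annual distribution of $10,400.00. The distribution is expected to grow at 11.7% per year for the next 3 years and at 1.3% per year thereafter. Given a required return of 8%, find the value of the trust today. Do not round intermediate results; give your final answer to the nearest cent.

$207349.76

D_1 = 11616.80000
D_2 = 12975.96560
D_3 = 14494.15358
Terminal value at year 3: TV = D_3×(1+g_2)/(r−g_2) = 14682.57757/0.067 = 219142.94883
P_0 = D_1/(1+r)^1 + D_2/(1+r)^2 + D_3/(1+r)^3 + TV/(1+r)^3
    = 10756.29630 + 11124.79904 + 11505.92641 + 173962.73817 = 207349.75992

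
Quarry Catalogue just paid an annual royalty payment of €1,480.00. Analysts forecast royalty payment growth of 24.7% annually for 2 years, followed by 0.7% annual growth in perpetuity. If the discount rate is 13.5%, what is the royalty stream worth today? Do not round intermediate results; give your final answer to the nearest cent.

€17467.27

D_1 = 1845.56000
D_2 = 2301.41332
Terminal value at year 2: TV = D_2×(1+g_2)/(r−g_2) = 2317.52321/0.128 = 18105.65010
P_0 = D_1/(1+r)^1 + D_2/(1+r)^2 + TV/(1+r)^2
    = 1626.04405 + 1786.49950 + 14054.72655 = 17467.27010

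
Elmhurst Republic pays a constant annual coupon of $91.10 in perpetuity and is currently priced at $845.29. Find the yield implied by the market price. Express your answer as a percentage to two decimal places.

P = C/r ⇒ r = C/P = $91.10/$845.29 = 0.107774

10.78%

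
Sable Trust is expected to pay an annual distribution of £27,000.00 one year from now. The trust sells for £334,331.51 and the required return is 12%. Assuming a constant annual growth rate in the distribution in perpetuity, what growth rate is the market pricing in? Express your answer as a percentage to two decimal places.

P = D₁/(r−g) ⇒ g = r − D₁/P = 0.12 − £27,000.00/£334,331.51 = 0.039242

3.92%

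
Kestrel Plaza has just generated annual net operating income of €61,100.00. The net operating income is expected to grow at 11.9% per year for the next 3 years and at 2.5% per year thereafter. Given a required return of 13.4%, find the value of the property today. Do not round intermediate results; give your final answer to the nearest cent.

D_1 = 68370.90000
D_2 = 76507.03710
D_3 = 85611.37451
Terminal value at year 3: TV = D_3×(1+g_2)/(r−g_2) = 87751.65888/0.109 = 805061.09062
P_0 = D_1/(1+r)^1 + D_2/(1+r)^2 + D_3/(1+r)^3 + TV/(1+r)^3
    = 60291.79894 + 59494.28837 + 58707.32689 + 552064.31247 = 730557.72668

€730557.73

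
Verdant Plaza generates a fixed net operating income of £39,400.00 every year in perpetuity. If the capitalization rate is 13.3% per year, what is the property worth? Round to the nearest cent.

£296240.60

Level perpetuity: PV = C / r = £39,400.00 / 0.133 = £296,240.60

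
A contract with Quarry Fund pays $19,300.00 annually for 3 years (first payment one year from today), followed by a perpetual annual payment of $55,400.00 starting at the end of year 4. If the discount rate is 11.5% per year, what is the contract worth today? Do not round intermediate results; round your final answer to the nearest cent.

PV of 3-year annuity: $19,300.00 × [1 − (1+0.115)^−3] / 0.115 = 46756.55416
Perpetuity value at year 3: $55,400.00 / 0.115 = 481739.13043
PV of perpetuity: 481739.13043 / (1+0.115)^3 = 347526.01643
Total PV = 46756.55416 + 347526.01643 = 394282.57059

$394282.57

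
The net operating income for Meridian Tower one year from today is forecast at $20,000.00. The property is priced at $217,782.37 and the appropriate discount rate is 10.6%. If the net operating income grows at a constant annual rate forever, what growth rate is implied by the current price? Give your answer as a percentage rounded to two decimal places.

P = D₁/(r−g) ⇒ g = r − D₁/P = 0.106 − $20,000.00/$217,782.37 = 0.014165

1.42%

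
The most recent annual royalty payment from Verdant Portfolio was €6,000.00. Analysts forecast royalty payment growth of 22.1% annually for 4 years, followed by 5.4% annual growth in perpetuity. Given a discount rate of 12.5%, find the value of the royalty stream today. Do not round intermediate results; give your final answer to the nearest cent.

D_1 = 7326.00000
D_2 = 8945.04600
D_3 = 10921.90117
D_4 = 13335.64132
Terminal value at year 4: TV = D_4×(1+g_2)/(r−g_2) = 14055.76596/0.071 = 197968.53458
P_0 = D_1/(1+r)^1 + D_2/(1+r)^2 + D_3/(1+r)^3 + D_4/(1+r)^4 + TV/(1+r)^4
    = 6512.00000 + 7067.69067 + 7670.80027 + 8325.37523 + 123590.78153 = 153166.64770

€153166.65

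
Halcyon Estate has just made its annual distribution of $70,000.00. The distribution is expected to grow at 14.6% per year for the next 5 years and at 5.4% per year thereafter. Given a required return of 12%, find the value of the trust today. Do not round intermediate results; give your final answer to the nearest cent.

$1628941.06

D_1 = 80220.00000
D_2 = 91932.12000
D_3 = 105354.20952
D_4 = 120735.92411
D_5 = 138363.36903
Terminal value at year 5: TV = D_5×(1+g_2)/(r−g_2) = 145834.99096/0.066 = 2209621.07511
P_0 = D_1/(1+r)^1 + D_2/(1+r)^2 + D_3/(1+r)^3 + D_4/(1+r)^4 + D_5/(1+r)^5 + TV/(1+r)^5
    = 71625.00000 + 73287.72321 + 74989.04536 + 76729.86248 + 78511.09144 + 1253798.33898 = 1628941.06148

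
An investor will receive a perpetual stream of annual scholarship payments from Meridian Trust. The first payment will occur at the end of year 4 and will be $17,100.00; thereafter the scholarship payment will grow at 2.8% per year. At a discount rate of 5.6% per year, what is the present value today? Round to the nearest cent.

$518616.49

Value at end of year 3: C₁ / (r − g) = $17,100.00 / (0.056 − 0.028) = $610,714.2857
Discount to today: PV = $610,714.2857 / (1 + 0.056)^3 = $610,714.2857 / 1.177584 = $518,616.49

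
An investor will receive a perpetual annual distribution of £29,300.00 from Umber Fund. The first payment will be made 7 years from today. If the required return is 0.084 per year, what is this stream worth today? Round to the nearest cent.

Value at end of year 6: C / r = £29,300.00 / 0.084 = £348,809.5238
Discount to today: PV = £348,809.5238 / (1 + 0.084)^6 = £348,809.5238 / 1.622466 = £214,987.22

£214987.22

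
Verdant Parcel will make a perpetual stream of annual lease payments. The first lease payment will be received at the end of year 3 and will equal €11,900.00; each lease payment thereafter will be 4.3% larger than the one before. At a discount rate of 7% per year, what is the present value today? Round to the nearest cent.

€384960.03

Value at end of year 2: C₁ / (r − g) = €11,900.00 / (0.07 − 0.043) = €440,740.7407
Discount to today: PV = €440,740.7407 / (1 + 0.07)^2 = €440,740.7407 / 1.144900 = €384,960.03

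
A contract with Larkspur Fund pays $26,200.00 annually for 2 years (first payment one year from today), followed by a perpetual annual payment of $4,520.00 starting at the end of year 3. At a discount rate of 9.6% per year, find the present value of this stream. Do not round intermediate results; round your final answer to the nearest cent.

$84912.73

PV of 2-year annuity: $26,200.00 × [1 − (1+0.096)^−2] / 0.096 = 45716.34077
Perpetuity value at year 2: $4,520.00 / 0.096 = 47083.33333
PV of perpetuity: 47083.33333 / (1+0.096)^2 = 39196.39210
Total PV = 45716.34077 + 39196.39210 = 84912.73288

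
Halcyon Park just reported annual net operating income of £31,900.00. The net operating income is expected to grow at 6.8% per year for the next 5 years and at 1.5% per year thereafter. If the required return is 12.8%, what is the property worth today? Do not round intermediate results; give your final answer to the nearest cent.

D_1 = 34069.20000
D_2 = 36385.90560
D_3 = 38860.14718
D_4 = 41502.63719
D_5 = 44324.81652
Terminal value at year 5: TV = D_5×(1+g_2)/(r−g_2) = 44989.68877/0.113 = 398138.83863
P_0 = D_1/(1+r)^1 + D_2/(1+r)^2 + D_3/(1+r)^3 + D_4/(1+r)^4 + D_5/(1+r)^5 + TV/(1+r)^5
    = 30203.19149 + 28596.63875 + 27075.54094 + 25635.35260 + 24271.77001 + 218016.34125 = 353798.83505

£353798.84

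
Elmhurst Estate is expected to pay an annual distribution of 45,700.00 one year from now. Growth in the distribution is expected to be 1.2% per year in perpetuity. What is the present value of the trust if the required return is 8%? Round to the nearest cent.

Growing perpetuity: P = D₁ / (r − g) = 45,700.0000 / (0.08 − 0.012) = 672,058.82

672058.82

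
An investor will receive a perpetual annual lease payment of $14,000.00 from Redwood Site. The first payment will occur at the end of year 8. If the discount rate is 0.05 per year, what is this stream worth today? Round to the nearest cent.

$198990.77

Value at end of year 7: C / r = $14,000.00 / 0.05 = $280,000.0000
Discount to today: PV = $280,000.0000 / (1 + 0.05)^7 = $280,000.0000 / 1.407100 = $198,990.77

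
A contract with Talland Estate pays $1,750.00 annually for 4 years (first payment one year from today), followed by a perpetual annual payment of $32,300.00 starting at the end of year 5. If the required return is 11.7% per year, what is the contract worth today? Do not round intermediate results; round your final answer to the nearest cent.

PV of 4-year annuity: $1,750.00 × [1 − (1+0.117)^−4] / 0.117 = 5349.12115
Perpetuity value at year 4: $32,300.00 / 0.117 = 276068.37607
PV of perpetuity: 276068.37607 / (1+0.117)^4 = 177338.88278
Total PV = 5349.12115 + 177338.88278 = 182688.00393

$182688.00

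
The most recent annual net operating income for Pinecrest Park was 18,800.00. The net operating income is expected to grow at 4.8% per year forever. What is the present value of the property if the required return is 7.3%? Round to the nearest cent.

D₁ = D₀ × (1 + g) = 18,800.00 × 1.048 = 19,702.4000
Growing perpetuity: P = D₁ / (r − g) = 19,702.4000 / (0.073 − 0.048) = 788,096.00

788096.00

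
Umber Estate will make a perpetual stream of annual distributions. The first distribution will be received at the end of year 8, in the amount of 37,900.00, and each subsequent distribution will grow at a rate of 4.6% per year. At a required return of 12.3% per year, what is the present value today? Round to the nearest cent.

218519.50

Value at end of year 7: C₁ / (r − g) = 37,900.00 / (0.123 − 0.046) = 492,207.7922
Discount to today: PV = 492,207.7922 / (1 + 0.123)^7 = 492,207.7922 / 2.252466 = 218,519.50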